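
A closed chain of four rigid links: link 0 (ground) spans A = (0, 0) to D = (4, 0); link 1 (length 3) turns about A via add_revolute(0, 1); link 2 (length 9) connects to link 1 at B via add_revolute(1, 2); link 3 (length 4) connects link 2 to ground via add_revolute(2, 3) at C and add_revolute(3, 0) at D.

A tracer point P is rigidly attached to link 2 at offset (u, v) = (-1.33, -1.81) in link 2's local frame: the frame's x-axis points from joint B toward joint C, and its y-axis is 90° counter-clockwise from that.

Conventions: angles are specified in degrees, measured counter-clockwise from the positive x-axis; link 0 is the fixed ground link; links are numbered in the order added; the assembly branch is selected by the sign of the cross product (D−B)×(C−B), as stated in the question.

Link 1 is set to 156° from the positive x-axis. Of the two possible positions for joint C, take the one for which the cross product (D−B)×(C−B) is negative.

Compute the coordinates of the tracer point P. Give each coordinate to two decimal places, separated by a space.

A=(0,0), D=(4.00,0)
B = A + 3.00·(cos156°, sin156°) = (-2.7406, 1.2202)
|BD| = 6.8502
circle(B,9.00) ∩ circle(D,4.00): a=8.1695, h=3.7762
  candidates: C₊=(5.9708,3.4808) cross=25.867; C₋=(4.6256,-3.9508) cross=-25.867
  branch - wants cross < 0 → take C=(4.6256,-3.9508) (cross=-25.867)
ex = (C−B)/|BC| = (0.8185,-0.5746); ey = (0.5746,0.8185)
P = B + -1.33·ex + -1.81·ey = (-4.8691,0.5029)

-4.87 0.50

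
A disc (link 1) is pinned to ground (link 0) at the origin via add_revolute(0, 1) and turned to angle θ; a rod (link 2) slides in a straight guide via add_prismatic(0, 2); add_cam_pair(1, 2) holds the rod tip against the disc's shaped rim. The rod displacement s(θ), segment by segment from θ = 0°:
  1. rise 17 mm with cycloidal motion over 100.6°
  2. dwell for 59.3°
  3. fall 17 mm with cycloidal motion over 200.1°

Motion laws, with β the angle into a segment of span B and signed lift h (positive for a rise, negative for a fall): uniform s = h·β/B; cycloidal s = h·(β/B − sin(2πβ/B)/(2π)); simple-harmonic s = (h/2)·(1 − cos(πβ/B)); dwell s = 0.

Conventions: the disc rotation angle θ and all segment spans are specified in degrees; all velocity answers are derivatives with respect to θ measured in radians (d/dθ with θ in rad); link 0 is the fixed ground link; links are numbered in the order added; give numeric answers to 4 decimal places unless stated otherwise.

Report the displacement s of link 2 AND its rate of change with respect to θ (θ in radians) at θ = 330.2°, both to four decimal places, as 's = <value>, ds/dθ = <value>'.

segment 1 (0° to 100.6°, cycloidal, h = 17) is passed completely: s = 0.0000 + (17) = 17.0000
segment 2 (100.6° to 159.9°, dwell): s unchanged at 17.0000
θ = 330.2° falls in segment 3 (159.9° to 360°, cycloidal, h = -17): β = 330.2 − 159.9 = 170.3°, B = 200.1°; Δs = -17·(0.8511 − sin(2π·0.8511)/(2π)) = -16.6464; s = 17.0000 − 16.6464 = 0.3536
velocity in seg [159.9°–360°] (cycloidal), θ in radians: β = 170.3° = 2.9723 rad, B = 200.1° = 3.4924 rad; ds/dθ = (h/B)(1 − cos(2πβ/B)) = ((-17)/3.4924)(1 − cos(2π·0.8511)) = -1.980020 mm/rad

s = 0.3536, ds/dθ = -1.9800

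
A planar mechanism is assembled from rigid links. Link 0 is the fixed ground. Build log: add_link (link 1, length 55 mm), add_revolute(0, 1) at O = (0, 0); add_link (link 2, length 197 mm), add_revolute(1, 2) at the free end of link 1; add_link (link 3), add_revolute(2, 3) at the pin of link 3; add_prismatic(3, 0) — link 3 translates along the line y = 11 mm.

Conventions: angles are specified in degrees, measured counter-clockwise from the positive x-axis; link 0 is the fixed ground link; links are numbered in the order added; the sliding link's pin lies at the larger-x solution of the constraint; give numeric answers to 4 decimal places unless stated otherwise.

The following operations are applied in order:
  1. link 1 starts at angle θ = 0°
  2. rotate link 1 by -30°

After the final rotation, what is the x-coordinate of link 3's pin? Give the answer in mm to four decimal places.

geometry: r = 55 mm, L = 197 mm, e = 11 mm; θ starts at 0°
rotate link 1 by -30°: θ ← 0° -30° = -30°
crank pin P = (r cos θ, r sin θ) = (47.631397, -27.500000)
h = r sin θ − e = -27.500000 − 11 = -38.500000
x = r cos θ + √(L² − h²) = 47.631397 + 193.201320 = 240.832717

240.8327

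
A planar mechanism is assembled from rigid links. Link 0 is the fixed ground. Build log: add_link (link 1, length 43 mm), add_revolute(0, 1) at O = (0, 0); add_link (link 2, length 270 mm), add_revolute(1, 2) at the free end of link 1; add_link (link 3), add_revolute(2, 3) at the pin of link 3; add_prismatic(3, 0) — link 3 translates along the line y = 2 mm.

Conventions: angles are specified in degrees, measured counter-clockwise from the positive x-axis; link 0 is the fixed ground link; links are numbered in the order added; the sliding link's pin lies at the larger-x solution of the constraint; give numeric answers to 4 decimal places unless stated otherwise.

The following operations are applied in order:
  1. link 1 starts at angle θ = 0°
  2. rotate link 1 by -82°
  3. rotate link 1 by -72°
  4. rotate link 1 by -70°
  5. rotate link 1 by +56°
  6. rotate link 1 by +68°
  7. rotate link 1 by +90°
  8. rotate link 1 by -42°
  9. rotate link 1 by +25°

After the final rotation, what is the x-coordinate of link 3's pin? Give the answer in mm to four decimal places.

geometry: r = 43 mm, L = 270 mm, e = 2 mm; θ starts at 0°
rotate link 1 by -82°: θ ← 0° -82° = -82°
rotate link 1 by -72°: θ ← -82° -72° = -154°
rotate link 1 by -70°: θ ← -154° -70° = -224°
rotate link 1 by +56°: θ ← -224° +56° = -168°
rotate link 1 by +68°: θ ← -168° +68° = -100°
rotate link 1 by +90°: θ ← -100° +90° = -10°
rotate link 1 by -42°: θ ← -10° -42° = -52°
rotate link 1 by +25°: θ ← -52° +25° = -27°
crank pin P = (r cos θ, r sin θ) = (38.313281, -19.521591)
h = r sin θ − e = -19.521591 − 2 = -21.521591
x = r cos θ + √(L² − h²) = 38.313281 + 269.140895 = 307.454175

307.4542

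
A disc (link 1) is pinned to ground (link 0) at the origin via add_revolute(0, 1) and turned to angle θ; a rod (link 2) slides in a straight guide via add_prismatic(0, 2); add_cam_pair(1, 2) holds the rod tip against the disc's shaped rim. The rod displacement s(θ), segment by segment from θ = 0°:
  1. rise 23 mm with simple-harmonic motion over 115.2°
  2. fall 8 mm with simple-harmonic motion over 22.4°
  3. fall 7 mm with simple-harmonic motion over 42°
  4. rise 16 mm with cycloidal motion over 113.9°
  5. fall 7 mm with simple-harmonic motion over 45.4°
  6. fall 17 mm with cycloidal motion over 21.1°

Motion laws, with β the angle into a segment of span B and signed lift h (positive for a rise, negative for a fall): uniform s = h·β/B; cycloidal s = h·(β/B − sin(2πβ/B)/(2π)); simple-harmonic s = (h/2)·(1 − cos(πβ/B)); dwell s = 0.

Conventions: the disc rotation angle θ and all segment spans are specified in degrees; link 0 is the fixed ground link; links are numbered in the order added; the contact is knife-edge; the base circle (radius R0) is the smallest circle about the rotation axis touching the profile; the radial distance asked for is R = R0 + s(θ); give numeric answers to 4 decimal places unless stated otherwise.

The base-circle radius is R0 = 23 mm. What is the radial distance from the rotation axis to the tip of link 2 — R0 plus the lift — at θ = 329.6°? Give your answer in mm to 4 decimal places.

segment 1 (0° to 115.2°, simple-harmonic, h = 23) is passed completely: s = 0.0000 + (23) = 23.0000
segment 2 (115.2° to 137.6°, simple-harmonic, h = -8) is passed completely: s = 23.0000 + (-8) = 15.0000
segment 3 (137.6° to 179.6°, simple-harmonic, h = -7) is passed completely: s = 15.0000 + (-7) = 8.0000
segment 4 (179.6° to 293.5°, cycloidal, h = 16) is passed completely: s = 8.0000 + (16) = 24.0000
θ = 329.6° falls in segment 5 (293.5° to 338.9°, simple-harmonic, h = -7): β = 329.6 − 293.5 = 36.1°, B = 45.4°; Δs = -7/2·(1 − cos(π·0.7952)) = -6.2999; s = 24.0000 − 6.2999 = 17.7001
R = R0 + s = 23 + 17.7001 = 40.7001

40.7001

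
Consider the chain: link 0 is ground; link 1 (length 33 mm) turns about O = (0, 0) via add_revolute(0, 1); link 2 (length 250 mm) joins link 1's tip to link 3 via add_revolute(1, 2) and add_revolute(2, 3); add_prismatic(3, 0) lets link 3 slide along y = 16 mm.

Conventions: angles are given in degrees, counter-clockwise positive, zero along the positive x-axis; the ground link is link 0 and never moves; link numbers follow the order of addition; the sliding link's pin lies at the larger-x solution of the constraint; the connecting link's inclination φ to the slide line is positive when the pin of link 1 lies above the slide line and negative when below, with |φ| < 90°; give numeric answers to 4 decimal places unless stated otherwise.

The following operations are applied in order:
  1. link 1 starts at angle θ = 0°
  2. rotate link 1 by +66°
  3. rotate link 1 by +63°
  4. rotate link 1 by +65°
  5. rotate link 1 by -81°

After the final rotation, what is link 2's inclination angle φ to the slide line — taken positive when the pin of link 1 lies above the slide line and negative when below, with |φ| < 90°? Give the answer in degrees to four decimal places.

geometry: r = 33 mm, L = 250 mm, e = 16 mm; θ starts at 0°
rotate link 1 by +66°: θ ← 0° +66° = 66°
rotate link 1 by +63°: θ ← 66° +63° = 129°
rotate link 1 by +65°: θ ← 129° +65° = 194°
rotate link 1 by -81°: θ ← 194° -81° = 113°
h = r sin θ − e = 30.376660 − 16 = 14.376660
sin φ = h / L = 14.376660 / 250 = 0.05750664
φ = arcsin(0.05750664) = 3.296707°

3.2967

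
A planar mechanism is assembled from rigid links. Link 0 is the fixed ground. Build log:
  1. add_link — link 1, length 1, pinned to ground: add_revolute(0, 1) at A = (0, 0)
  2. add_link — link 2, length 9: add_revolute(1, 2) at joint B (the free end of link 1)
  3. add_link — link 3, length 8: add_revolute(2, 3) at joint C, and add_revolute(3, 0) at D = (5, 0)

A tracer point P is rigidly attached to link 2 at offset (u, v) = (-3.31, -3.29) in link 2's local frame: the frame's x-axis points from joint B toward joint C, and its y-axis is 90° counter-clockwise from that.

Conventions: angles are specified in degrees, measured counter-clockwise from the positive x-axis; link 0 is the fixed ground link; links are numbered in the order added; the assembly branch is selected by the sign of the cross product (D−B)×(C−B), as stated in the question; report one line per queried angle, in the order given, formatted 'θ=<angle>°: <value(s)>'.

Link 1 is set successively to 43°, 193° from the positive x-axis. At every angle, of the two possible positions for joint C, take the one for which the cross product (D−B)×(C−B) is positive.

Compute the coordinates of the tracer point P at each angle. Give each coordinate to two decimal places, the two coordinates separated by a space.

A=(0,0), D=(5.00,0)
θ=43°: B = A + 1.00·(cos43°, sin43°) = (0.7314, 0.6820)
θ=43°: |BD| = 4.3228
θ=43°: circle(B,9.00) ∩ circle(D,8.00): a=4.1277, h=7.9976
θ=43°:   candidates: C₊=(6.0691,7.9282) cross=34.572; C₋=(3.5456,-7.8667) cross=-34.572
θ=43°:   branch + wants cross > 0 → take C=(6.0691,7.9282) (cross=34.572)
θ=43°: ex = (C−B)/|BC| = (0.5931,0.8051); ey = (-0.8051,0.5931)
θ=43°: P = B + -3.31·ex + -3.29·ey = (1.4171,-3.9343)
θ=193°: B = A + 1.00·(cos193°, sin193°) = (-0.9744, -0.2250)
θ=193°: |BD| = 5.9786
θ=193°: circle(B,9.00) ∩ circle(D,8.00): a=4.4110, h=7.8449
θ=193°:   candidates: C₊=(3.1384,7.7804) cross=46.902; C₋=(3.7287,-7.8983) cross=-46.902
θ=193°:   branch + wants cross > 0 → take C=(3.1384,7.7804) (cross=46.902)
θ=193°: ex = (C−B)/|BC| = (0.4570,0.8895); ey = (-0.8895,0.4570)
θ=193°: P = B + -3.31·ex + -3.29·ey = (0.4394,-4.6726)

θ=43°: 1.42 -3.93
θ=193°: 0.44 -4.67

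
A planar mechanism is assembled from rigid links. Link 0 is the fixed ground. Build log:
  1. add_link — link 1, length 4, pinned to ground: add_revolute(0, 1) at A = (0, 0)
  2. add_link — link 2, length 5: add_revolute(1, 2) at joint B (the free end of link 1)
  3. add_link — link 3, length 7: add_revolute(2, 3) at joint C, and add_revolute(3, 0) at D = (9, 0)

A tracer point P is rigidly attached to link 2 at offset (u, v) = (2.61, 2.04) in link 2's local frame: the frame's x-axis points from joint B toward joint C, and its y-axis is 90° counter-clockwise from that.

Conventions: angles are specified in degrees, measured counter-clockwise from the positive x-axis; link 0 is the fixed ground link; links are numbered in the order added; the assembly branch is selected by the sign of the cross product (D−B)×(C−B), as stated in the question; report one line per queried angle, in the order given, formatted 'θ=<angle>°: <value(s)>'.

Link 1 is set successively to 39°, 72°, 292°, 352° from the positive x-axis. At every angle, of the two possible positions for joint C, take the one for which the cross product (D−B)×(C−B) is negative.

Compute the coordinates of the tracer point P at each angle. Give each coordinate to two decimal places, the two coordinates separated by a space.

A=(0,0), D=(9.00,0)
θ=39°: B = A + 4.00·(cos39°, sin39°) = (3.1086, 2.5173)
θ=39°: |BD| = 6.4067
θ=39°: circle(B,5.00) ∩ circle(D,7.00): a=1.3303, h=4.8198
θ=39°:   candidates: C₊=(6.2257,6.4267) cross=30.879; C₋=(2.4381,-2.4376) cross=-30.879
θ=39°:   branch - wants cross < 0 → take C=(2.4381,-2.4376) (cross=-30.879)
θ=39°: ex = (C−B)/|BC| = (-0.1341,-0.9910); ey = (0.9910,-0.1341)
θ=39°: P = B + 2.61·ex + 2.04·ey = (4.7802,-0.3427)
θ=72°: B = A + 4.00·(cos72°, sin72°) = (1.2361, 3.8042)
θ=72°: |BD| = 8.6459
θ=72°: circle(B,5.00) ∩ circle(D,7.00): a=2.9350, h=4.0480
θ=72°:   candidates: C₊=(5.6528,6.1479) cross=34.998; C₋=(2.0905,-1.1222) cross=-34.998
θ=72°:   branch - wants cross < 0 → take C=(2.0905,-1.1222) (cross=-34.998)
θ=72°: ex = (C−B)/|BC| = (0.1709,-0.9853); ey = (0.9853,0.1709)
θ=72°: P = B + 2.61·ex + 2.04·ey = (3.6921,1.5812)
θ=292°: B = A + 4.00·(cos292°, sin292°) = (1.4984, -3.7087)
θ=292°: |BD| = 8.3683
θ=292°: circle(B,5.00) ∩ circle(D,7.00): a=2.7502, h=4.1757
θ=292°:   candidates: C₊=(2.1131,1.2533) cross=34.944; C₋=(5.8144,-6.2331) cross=-34.944
θ=292°:   branch - wants cross < 0 → take C=(5.8144,-6.2331) (cross=-34.944)
θ=292°: ex = (C−B)/|BC| = (0.8632,-0.5049); ey = (0.5049,0.8632)
θ=292°: P = B + 2.61·ex + 2.04·ey = (4.7813,-3.2656)
θ=352°: B = A + 4.00·(cos352°, sin352°) = (3.9611, -0.5567)
θ=352°: |BD| = 5.0696
θ=352°: circle(B,5.00) ∩ circle(D,7.00): a=0.1677, h=4.9972
θ=352°:   candidates: C₊=(3.5791,4.4287) cross=25.334; C₋=(4.6765,-5.5052) cross=-25.334
θ=352°:   branch - wants cross < 0 → take C=(4.6765,-5.5052) (cross=-25.334)
θ=352°: ex = (C−B)/|BC| = (0.1431,-0.9897); ey = (0.9897,0.1431)
θ=352°: P = B + 2.61·ex + 2.04·ey = (6.3536,-2.8479)

θ=39°: 4.78 -0.34
θ=72°: 3.69 1.58
θ=292°: 4.78 -3.27
θ=352°: 6.35 -2.85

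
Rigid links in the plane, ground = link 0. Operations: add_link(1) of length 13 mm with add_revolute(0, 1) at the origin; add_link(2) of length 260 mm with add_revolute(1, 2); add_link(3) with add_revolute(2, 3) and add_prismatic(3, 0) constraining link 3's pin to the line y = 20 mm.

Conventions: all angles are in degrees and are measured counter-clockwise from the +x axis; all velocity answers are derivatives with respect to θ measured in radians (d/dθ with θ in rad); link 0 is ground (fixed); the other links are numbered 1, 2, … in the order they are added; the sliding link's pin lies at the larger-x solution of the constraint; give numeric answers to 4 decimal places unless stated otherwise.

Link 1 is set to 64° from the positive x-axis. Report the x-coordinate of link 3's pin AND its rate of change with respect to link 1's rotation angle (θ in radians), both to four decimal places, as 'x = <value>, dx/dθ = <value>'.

geometry: r = 13 mm, L = 260 mm, e = 20 mm
crank pin P = (r cos θ, r sin θ) = (5.698825, 11.684323)
h = r sin θ − e = 11.684323 − 20 = -8.315677
x = r cos θ + √(L² − h²) = 5.698825 + 259.866984 = 265.565809
dx/dθ = −r sin θ − h·r cos θ/√(L² − h²) (θ in radians; h = -8.315677) = -11.501962

x = 265.5658, dx/dθ = -11.5020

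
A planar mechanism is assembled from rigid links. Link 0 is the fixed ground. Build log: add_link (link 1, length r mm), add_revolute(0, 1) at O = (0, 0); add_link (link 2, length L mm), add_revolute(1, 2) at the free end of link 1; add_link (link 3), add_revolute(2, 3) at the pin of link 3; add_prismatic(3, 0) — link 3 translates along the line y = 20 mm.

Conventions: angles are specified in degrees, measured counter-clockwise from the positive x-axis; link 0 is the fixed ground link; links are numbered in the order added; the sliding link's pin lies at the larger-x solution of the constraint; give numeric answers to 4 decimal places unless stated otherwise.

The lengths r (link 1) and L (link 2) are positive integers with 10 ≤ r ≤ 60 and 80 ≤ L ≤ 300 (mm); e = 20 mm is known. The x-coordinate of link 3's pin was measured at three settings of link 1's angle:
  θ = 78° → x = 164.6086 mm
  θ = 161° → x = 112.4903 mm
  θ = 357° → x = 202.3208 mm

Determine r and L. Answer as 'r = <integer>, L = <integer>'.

constraint per measurement: (x − r cos θ)² + (r sin θ − e)² = L²
subtracting the θ₁ and θ₂ equations cancels the r² and L² terms:
r = (x₁² − x₂²) / (2[(x₁cos θ₁ + e sin θ₁) − (x₂cos θ₂ + e sin θ₂)]) = 47.0001 → r = 47
L² = (x₁ − r cos θ₁)² + (r sin θ₁ − e)² = 24649.0128 → L = 157.0000 → L = 157
check at θ₃=357°: x = 202.3208 (printed 202.3208) ✓

r = 47, L = 157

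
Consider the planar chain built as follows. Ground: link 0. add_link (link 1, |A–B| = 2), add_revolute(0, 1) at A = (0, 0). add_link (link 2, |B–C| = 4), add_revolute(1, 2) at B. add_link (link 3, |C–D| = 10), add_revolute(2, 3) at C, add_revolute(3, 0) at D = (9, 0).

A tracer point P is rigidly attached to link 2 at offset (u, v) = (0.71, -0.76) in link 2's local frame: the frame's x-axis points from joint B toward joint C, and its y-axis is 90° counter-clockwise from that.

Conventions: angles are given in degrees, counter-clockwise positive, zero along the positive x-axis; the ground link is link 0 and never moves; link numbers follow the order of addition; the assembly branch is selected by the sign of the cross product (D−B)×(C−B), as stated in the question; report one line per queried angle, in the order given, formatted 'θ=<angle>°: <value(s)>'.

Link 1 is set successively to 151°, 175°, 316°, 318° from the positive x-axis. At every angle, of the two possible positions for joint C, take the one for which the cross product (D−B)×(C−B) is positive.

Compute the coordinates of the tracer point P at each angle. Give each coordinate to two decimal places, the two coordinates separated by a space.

A=(0,0), D=(9.00,0)
θ=151°: B = A + 2.00·(cos151°, sin151°) = (-1.7492, 0.9696)
θ=151°: |BD| = 10.7929
θ=151°: circle(B,4.00) ∩ circle(D,10.00): a=1.5050, h=3.7061
θ=151°:   candidates: C₊=(0.0826,4.5255) cross=39.999; C₋=(-0.5833,-2.8567) cross=-39.999
θ=151°:   branch + wants cross > 0 → take C=(0.0826,4.5255) (cross=39.999)
θ=151°: ex = (C−B)/|BC| = (0.4580,0.8890); ey = (-0.8890,0.4580)
θ=151°: P = B + 0.71·ex + -0.76·ey = (-0.7485,1.2527)
θ=175°: B = A + 2.00·(cos175°, sin175°) = (-1.9924, 0.1743)
θ=175°: |BD| = 10.9938
θ=175°: circle(B,4.00) ∩ circle(D,10.00): a=1.6765, h=3.6317
θ=175°:   candidates: C₊=(-0.2585,3.7790) cross=39.926; C₋=(-0.3736,-3.4835) cross=-39.926
θ=175°:   branch + wants cross > 0 → take C=(-0.2585,3.7790) (cross=39.926)
θ=175°: ex = (C−B)/|BC| = (0.4335,0.9012); ey = (-0.9012,0.4335)
θ=175°: P = B + 0.71·ex + -0.76·ey = (-0.9997,0.4847)
θ=316°: B = A + 2.00·(cos316°, sin316°) = (1.4387, -1.3893)
θ=316°: |BD| = 7.6879
θ=316°: circle(B,4.00) ∩ circle(D,10.00): a=-1.6192, h=3.6576
θ=316°:   candidates: C₊=(-0.8148,1.9155) cross=28.119; C₋=(0.5071,-5.2793) cross=-28.119
θ=316°:   branch + wants cross > 0 → take C=(-0.8148,1.9155) (cross=28.119)
θ=316°: ex = (C−B)/|BC| = (-0.5634,0.8262); ey = (-0.8262,-0.5634)
θ=316°: P = B + 0.71·ex + -0.76·ey = (1.6666,-0.3745)
θ=318°: B = A + 2.00·(cos318°, sin318°) = (1.4863, -1.3383)
θ=318°: |BD| = 7.6320
θ=318°: circle(B,4.00) ∩ circle(D,10.00): a=-1.6872, h=3.6268
θ=318°:   candidates: C₊=(-0.8107,1.9365) cross=27.679; C₋=(0.4612,-5.2047) cross=-27.679
θ=318°:   branch + wants cross > 0 → take C=(-0.8107,1.9365) (cross=27.679)
θ=318°: ex = (C−B)/|BC| = (-0.5743,0.8187); ey = (-0.8187,-0.5743)
θ=318°: P = B + 0.71·ex + -0.76·ey = (1.7008,-0.3206)

θ=151°: -0.75 1.25
θ=175°: -1.00 0.48
θ=316°: 1.67 -0.37
θ=318°: 1.70 -0.32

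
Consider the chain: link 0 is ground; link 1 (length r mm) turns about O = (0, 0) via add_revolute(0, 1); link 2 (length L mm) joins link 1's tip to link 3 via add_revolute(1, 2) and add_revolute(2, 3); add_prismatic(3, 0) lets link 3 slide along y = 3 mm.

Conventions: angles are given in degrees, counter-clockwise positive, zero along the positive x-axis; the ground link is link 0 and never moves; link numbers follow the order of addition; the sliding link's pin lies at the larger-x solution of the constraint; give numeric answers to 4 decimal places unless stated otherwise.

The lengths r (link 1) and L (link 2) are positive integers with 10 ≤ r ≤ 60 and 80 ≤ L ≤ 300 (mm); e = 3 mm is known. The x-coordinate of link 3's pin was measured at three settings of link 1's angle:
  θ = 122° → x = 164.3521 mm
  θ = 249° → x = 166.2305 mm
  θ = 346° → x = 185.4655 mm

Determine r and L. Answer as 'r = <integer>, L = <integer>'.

constraint per measurement: (x − r cos θ)² + (r sin θ − e)² = L²
subtracting the θ₁ and θ₂ equations cancels the r² and L² terms:
r = (x₁² − x₂²) / (2[(x₁cos θ₁ + e sin θ₁) − (x₂cos θ₂ + e sin θ₂)]) = 14.0004 → r = 14
L² = (x₁ − r cos θ₁)² + (r sin θ₁ − e)² = 29583.9904 → L = 172.0000 → L = 172
check at θ₃=346°: x = 185.4655 (printed 185.4655) ✓

r = 14, L = 172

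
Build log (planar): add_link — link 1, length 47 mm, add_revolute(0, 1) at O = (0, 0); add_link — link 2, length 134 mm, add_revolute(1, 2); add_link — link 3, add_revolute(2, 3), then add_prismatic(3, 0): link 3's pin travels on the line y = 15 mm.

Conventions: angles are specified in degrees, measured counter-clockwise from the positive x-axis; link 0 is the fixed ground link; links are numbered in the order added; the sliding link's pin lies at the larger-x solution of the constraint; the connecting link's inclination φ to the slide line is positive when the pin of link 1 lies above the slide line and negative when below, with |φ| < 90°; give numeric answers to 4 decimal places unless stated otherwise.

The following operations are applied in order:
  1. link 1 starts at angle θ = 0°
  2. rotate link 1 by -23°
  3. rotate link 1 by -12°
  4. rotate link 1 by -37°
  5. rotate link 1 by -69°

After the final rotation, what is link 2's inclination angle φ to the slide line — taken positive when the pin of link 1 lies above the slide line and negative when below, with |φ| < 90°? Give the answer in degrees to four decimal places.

geometry: r = 47 mm, L = 134 mm, e = 15 mm; θ starts at 0°
rotate link 1 by -23°: θ ← 0° -23° = -23°
rotate link 1 by -12°: θ ← -23° -12° = -35°
rotate link 1 by -37°: θ ← -35° -37° = -72°
rotate link 1 by -69°: θ ← -72° -69° = -141°
h = r sin θ − e = -29.578058 − 15 = -44.578058
sin φ = h / L = -44.578058 / 134 = -0.33267208
φ = arcsin(-0.33267208) = -19.431040°

-19.4310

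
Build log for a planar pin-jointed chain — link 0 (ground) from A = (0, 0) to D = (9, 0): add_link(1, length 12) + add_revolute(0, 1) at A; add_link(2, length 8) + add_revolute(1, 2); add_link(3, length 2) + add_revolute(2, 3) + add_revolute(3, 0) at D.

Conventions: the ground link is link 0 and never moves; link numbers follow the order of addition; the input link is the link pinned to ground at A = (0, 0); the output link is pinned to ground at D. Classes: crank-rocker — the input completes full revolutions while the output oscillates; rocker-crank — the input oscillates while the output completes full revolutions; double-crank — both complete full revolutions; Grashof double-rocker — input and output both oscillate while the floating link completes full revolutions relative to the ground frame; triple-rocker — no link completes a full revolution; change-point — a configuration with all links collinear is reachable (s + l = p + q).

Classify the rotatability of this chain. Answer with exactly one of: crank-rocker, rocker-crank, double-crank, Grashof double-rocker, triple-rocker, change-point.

lengths: ground=9, input=12, coupler=8, output=2
sorted: s=2 (shortest), l=12 (longest), p+q=17
s + l = 14 vs p + q = 17
s + l < p + q (Grashof) with shortest = output link → rocker-crank

rocker-crank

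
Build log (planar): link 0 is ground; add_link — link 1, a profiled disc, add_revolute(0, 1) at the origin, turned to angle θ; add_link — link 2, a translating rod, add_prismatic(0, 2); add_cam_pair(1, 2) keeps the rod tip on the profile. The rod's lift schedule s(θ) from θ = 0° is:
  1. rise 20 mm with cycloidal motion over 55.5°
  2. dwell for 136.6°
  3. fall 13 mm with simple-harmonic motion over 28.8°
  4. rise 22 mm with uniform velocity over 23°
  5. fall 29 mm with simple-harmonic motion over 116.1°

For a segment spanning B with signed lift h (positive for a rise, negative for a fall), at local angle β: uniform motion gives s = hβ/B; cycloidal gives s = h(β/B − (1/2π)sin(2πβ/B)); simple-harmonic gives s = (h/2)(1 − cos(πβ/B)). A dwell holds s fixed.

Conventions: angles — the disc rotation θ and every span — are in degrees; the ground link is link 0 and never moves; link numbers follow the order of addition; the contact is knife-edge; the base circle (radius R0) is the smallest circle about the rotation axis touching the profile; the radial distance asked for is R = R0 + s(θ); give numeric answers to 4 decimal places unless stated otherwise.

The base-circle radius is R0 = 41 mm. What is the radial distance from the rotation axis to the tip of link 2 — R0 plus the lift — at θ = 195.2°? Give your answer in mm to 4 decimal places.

seg 1 [0°–55.5°] cycloidal, h=20: full span → s += 20 → s = 20.0000
seg 2 [55.5°–192.1°] dwell: s stays 20.0000
seg 3 [192.1°–220.9°] simple-harmonic, h=-13: θ=195.2° here. β=3.1, B=28.8. -13/2·(1 − cos(π·0.1076)) = -0.3681 → s = 19.6319
R = R0 + s = 41 + 19.6319 = 60.6319

60.6319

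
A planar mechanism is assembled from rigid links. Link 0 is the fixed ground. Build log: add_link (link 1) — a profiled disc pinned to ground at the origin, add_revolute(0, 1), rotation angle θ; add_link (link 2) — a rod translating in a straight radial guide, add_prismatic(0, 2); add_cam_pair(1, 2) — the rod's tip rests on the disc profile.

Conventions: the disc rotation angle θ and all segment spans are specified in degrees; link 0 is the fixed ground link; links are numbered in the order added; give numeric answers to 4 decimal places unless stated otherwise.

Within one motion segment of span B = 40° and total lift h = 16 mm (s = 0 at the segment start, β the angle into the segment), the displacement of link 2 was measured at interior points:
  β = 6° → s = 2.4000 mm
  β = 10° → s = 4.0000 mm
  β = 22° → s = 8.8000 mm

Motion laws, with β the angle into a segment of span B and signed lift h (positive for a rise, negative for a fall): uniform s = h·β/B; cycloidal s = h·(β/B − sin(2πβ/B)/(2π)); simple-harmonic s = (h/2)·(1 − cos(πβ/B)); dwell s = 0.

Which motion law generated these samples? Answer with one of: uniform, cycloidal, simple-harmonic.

candidates at β/B = r: uniform s = h·r (linear in β); cycloidal s = h·(r − sin(2πr)/(2π)); simple-harmonic s = (h/2)(1 − cos(πr))
β=6°: printed 2.4000 | uniform 2.4000, cycloidal 0.3399, simple-harmonic 0.8719
β=10°: printed 4.0000 | uniform 4.0000, cycloidal 1.4535, simple-harmonic 2.3431
β=22°: printed 8.8000 | uniform 8.8000, cycloidal 9.5869, simple-harmonic 9.2515
only one law matches every sample → uniform

uniform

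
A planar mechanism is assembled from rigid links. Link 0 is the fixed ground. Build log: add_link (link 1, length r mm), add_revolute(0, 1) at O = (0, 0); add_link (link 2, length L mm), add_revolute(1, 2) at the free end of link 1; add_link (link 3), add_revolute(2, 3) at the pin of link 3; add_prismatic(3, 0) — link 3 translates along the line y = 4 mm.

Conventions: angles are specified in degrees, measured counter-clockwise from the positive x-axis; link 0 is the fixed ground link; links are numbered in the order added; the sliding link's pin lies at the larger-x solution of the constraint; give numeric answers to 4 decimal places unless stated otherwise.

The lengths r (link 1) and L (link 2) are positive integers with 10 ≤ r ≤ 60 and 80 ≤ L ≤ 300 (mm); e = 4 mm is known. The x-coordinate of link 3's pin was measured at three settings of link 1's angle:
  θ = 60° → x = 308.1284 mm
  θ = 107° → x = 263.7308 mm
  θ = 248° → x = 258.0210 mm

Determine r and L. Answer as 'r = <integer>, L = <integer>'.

constraint per measurement: (x − r cos θ)² + (r sin θ − e)² = L²
subtracting the θ₁ and θ₂ equations cancels the r² and L² terms:
r = (x₁² − x₂²) / (2[(x₁cos θ₁ + e sin θ₁) − (x₂cos θ₂ + e sin θ₂)]) = 55.0000 → r = 55
L² = (x₁ − r cos θ₁)² + (r sin θ₁ − e)² = 80655.9977 → L = 284.0000 → L = 284
check at θ₃=248°: x = 258.0210 (printed 258.0210) ✓

r = 55, L = 284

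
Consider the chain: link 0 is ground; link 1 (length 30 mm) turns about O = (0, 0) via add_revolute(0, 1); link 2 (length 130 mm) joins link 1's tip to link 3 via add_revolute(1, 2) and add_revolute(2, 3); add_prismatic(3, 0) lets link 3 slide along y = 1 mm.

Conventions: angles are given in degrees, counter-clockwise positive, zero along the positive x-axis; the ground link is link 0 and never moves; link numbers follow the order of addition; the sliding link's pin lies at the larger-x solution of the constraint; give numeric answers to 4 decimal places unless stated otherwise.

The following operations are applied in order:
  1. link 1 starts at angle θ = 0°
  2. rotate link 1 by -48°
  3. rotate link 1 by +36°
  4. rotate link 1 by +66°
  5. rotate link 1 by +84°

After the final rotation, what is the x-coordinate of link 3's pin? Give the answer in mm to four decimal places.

geometry: r = 30 mm, L = 130 mm, e = 1 mm; θ starts at 0°
rotate link 1 by -48°: θ ← 0° -48° = -48°
rotate link 1 by +36°: θ ← -48° +36° = -12°
rotate link 1 by +66°: θ ← -12° +66° = 54°
rotate link 1 by +84°: θ ← 54° +84° = 138°
crank pin P = (r cos θ, r sin θ) = (-22.294345, 20.073918)
h = r sin θ − e = 20.073918 − 1 = 19.073918
x = r cos θ + √(L² − h²) = -22.294345 + 128.593101 = 106.298756

106.2988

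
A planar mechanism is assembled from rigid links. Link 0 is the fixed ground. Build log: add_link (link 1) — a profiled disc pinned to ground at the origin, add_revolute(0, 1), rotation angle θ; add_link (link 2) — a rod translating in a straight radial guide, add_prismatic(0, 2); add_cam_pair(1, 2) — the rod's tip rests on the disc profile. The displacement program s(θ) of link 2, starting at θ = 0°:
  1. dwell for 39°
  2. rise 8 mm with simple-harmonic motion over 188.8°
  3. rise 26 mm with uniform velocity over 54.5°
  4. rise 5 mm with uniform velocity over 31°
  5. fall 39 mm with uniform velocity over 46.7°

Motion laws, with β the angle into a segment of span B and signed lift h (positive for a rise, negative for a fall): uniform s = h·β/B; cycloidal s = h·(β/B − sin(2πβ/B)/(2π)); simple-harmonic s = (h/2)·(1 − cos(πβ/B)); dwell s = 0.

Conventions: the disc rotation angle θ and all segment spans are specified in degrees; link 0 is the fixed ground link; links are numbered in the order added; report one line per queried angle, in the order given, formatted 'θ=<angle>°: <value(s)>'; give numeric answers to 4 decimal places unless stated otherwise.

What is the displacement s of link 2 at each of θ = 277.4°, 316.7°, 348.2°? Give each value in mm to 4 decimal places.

seg 1 [0°–39°] dwell: s stays 0.0000
seg 2 [39°–227.8°] simple-harmonic, h=8: full span → s += 8 → s = 8.0000
seg 3 [227.8°–282.3°] uniform, h=26: θ=277.4° here. β=49.6, B=54.5. 26·49.6/54.5 = 23.6624 → s = 31.6624
seg 3 [227.8°–282.3°] uniform, h=26: full span → s += 26 → s = 34.0000
seg 4 [282.3°–313.3°] uniform, h=5: full span → s += 5 → s = 39.0000
seg 5 [313.3°–360°] uniform, h=-39: θ=316.7° here. β=3.4, B=46.7. -39·3.4/46.7 = -2.8394 → s = 36.1606
seg 5 [313.3°–360°] uniform, h=-39: θ=348.2° here. β=34.9, B=46.7. -39·34.9/46.7 = -29.1456 → s = 9.8544

θ=277.4°: 31.6624
θ=316.7°: 36.1606
θ=348.2°: 9.8544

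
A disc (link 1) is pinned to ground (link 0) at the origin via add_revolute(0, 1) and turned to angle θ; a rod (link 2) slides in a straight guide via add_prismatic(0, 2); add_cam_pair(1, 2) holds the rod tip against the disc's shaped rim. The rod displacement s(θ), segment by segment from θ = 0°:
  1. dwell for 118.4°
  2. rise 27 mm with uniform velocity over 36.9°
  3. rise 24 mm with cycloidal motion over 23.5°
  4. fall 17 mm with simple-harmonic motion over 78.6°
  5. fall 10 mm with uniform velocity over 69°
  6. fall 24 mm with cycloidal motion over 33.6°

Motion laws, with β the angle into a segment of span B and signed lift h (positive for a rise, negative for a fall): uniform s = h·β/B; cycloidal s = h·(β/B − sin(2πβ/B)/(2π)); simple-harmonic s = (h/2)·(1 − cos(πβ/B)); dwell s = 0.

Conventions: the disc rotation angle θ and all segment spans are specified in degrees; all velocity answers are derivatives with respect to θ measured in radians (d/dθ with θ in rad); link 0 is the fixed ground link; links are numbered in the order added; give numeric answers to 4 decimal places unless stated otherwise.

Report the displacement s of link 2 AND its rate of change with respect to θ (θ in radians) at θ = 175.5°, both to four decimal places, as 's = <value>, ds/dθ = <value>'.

segment 1 (0° to 118.4°, dwell): s unchanged at 0.0000
segment 2 (118.4° to 155.3°, uniform, h = 27) is passed completely: s = 0.0000 + (27) = 27.0000
θ = 175.5° falls in segment 3 (155.3° to 178.8°, cycloidal, h = 24): β = 175.5 − 155.3 = 20.2°, B = 23.5°; Δs = 24·(0.8596 − sin(2π·0.8596)/(2π)) = 23.5794; s = 27.0000 + 23.5794 = 50.5794
velocity in seg [155.3°–178.8°] (cycloidal), θ in radians: β = 20.2° = 0.3526 rad, B = 23.5° = 0.4102 rad; ds/dθ = (h/B)(1 − cos(2πβ/B)) = (24/0.4102)(1 − cos(2π·0.8596)) = 21.336757 mm/rad

s = 50.5794, ds/dθ = 21.3368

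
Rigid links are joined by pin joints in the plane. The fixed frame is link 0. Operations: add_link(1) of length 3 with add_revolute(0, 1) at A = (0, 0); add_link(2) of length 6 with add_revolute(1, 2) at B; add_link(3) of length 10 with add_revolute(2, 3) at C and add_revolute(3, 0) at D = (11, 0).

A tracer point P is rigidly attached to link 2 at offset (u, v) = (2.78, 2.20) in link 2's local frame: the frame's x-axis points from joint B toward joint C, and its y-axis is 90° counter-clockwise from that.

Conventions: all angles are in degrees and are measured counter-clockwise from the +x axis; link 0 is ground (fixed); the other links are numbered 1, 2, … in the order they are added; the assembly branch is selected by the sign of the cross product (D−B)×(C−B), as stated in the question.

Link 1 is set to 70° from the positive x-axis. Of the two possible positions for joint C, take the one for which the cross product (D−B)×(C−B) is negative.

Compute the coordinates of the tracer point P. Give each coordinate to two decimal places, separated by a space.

A=(0,0), D=(11.00,0)
B = A + 3.00·(cos70°, sin70°) = (1.0261, 2.8191)
|BD| = 10.3647
circle(B,6.00) ∩ circle(D,10.00): a=2.0949, h=5.6224
  candidates: C₊=(4.5712,7.6597) cross=58.274; C₋=(1.5128,-3.1611) cross=-58.274
  branch - wants cross < 0 → take C=(1.5128,-3.1611) (cross=-58.274)
ex = (C−B)/|BC| = (0.0811,-0.9967); ey = (0.9967,0.0811)
P = B + 2.78·ex + 2.20·ey = (3.4443,0.2267)

3.44 0.23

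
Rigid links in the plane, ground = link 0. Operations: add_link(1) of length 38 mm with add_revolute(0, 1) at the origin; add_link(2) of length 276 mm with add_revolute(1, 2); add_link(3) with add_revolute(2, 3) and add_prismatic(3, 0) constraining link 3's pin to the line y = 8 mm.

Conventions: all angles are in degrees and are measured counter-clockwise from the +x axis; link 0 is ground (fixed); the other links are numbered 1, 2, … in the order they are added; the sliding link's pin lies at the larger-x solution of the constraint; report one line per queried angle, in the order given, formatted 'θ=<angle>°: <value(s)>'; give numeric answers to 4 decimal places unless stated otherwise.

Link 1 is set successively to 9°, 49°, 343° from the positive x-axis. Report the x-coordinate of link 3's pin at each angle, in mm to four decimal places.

geometry: r = 38 mm, L = 276 mm, e = 8 mm
θ=9°: crank pin P = (r cos θ, r sin θ) = (37.532157, 5.944510)
θ=9°: h = r sin θ − e = 5.944510 − 8 = -2.055490
θ=9°: x = r cos θ + √(L² − h²) = 37.532157 + 275.992346 = 313.524503
θ=49°: crank pin P = (r cos θ, r sin θ) = (24.930243, 28.678964)
θ=49°: h = r sin θ − e = 28.678964 − 8 = 20.678964
θ=49°: x = r cos θ + √(L² − h²) = 24.930243 + 275.224237 = 300.154480
θ=343°: crank pin P = (r cos θ, r sin θ) = (36.339581, -11.110125)
θ=343°: h = r sin θ − e = -11.110125 − 8 = -19.110125
θ=343°: x = r cos θ + √(L² − h²) = 36.339581 + 275.337617 = 311.677197

θ=9°: 313.5245
θ=49°: 300.1545
θ=343°: 311.6772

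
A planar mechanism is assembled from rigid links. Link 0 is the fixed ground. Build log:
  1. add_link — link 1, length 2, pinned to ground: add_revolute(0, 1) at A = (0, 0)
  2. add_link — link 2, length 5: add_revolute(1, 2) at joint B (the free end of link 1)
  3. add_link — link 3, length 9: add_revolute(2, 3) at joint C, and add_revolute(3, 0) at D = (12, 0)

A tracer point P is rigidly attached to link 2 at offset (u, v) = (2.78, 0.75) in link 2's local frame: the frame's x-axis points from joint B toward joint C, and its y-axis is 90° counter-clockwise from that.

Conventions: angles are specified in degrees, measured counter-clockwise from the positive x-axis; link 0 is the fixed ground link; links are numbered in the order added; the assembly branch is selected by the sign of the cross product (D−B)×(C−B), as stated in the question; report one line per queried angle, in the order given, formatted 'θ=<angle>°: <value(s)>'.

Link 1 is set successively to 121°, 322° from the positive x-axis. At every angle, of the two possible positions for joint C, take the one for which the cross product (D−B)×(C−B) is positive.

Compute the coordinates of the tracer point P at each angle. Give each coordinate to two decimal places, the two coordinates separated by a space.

A=(0,0), D=(12.00,0)
θ=121°: B = A + 2.00·(cos121°, sin121°) = (-1.0301, 1.7143)
θ=121°: |BD| = 13.1424
θ=121°: circle(B,5.00) ∩ circle(D,9.00): a=4.4407, h=2.2979
θ=121°:   candidates: C₊=(3.6724,3.4134) cross=30.200; C₋=(3.0729,-1.1432) cross=-30.200
θ=121°:   branch + wants cross > 0 → take C=(3.6724,3.4134) (cross=30.200)
θ=121°: ex = (C−B)/|BC| = (0.9405,0.3398); ey = (-0.3398,0.9405)
θ=121°: P = B + 2.78·ex + 0.75·ey = (1.3296,3.3644)
θ=322°: B = A + 2.00·(cos322°, sin322°) = (1.5760, -1.2313)
θ=322°: |BD| = 10.4965
θ=322°: circle(B,5.00) ∩ circle(D,9.00): a=2.5807, h=4.2825
θ=322°:   candidates: C₊=(3.6365,3.3244) cross=44.952; C₋=(4.6412,-5.1816) cross=-44.952
θ=322°:   branch + wants cross > 0 → take C=(3.6365,3.3244) (cross=44.952)
θ=322°: ex = (C−B)/|BC| = (0.4121,0.9111); ey = (-0.9111,0.4121)
θ=322°: P = B + 2.78·ex + 0.75·ey = (2.0383,1.6107)

θ=121°: 1.33 3.36
θ=322°: 2.04 1.61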